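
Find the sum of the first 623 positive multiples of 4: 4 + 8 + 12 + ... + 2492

Factor out 4: = 4(1 + 2 + ... + 623) = 4 × n(n+1)/2
= 4 × 623×624/2
= 4 × 194376
= 777504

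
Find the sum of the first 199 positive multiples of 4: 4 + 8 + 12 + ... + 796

Factor out 4: = 4(1 + 2 + ... + 199) = 4 × n(n+1)/2
= 4 × 199×200/2
= 4 × 19900
= 79600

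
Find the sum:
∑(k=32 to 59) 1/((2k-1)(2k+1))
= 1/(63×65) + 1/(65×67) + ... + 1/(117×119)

Partial fractions: 1/((2k-1)(2k+1)) = (1/2)[1/(2k-1) - 1/(2k+1)]
The series telescopes:
= (1/2)[1/63 - 1/119]
= 4/1071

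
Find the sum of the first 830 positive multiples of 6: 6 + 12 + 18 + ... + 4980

Factor out 6: = 6(1 + 2 + ... + 830) = 6 × n(n+1)/2
= 6 × 830×831/2
= 6 × 344865
= 2069190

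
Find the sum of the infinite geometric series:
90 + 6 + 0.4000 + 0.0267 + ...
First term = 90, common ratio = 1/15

For |r| < 1, S = a / (1 - r)
S = 90 / (1 - (1/15))
S = 90 / (14/15)
S = 675/7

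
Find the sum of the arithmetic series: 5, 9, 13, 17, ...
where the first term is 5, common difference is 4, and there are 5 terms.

Sₙ = n/2 × (first + last)
Last term = a + (n-1)d = 5 + (5-1)×4 = 21
S_5 = 5/2 × (5 + 21)
S_5 = 5/2 × 26 = 65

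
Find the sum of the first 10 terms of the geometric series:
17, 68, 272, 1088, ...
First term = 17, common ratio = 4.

Sₙ = a(1 - rⁿ) / (1 - r)
S_10 = 17(1 - 4^10) / (1 - 4)
S_10 = 17(1 - 1048576) / (-3)
S_10 = 5941925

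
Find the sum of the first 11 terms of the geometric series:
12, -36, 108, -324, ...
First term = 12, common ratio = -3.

Sₙ = a(1 - rⁿ) / (1 - r)
S_11 = 12(1 - (-3)^11) / (1 - (-3))
S_11 = 12(1 - (-177147)) / (4)
S_11 = 531444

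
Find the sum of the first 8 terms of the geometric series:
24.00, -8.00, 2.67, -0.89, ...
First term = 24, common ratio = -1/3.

Sₙ = a(1 - rⁿ) / (1 - r)
S_8 = 24(1 - (-1/3)^8) / (1 - (-1/3))
S_8 = 24(1 - (1/6561)) / (4/3)
S_8 = 13120/729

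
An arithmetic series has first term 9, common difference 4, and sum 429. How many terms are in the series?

Using S = n/2 × [2a + (n-1)d]
429 = n/2 × [2(9) + (n-1)(4)]
429 = n/2 × [18 + 4n - 4]
858 = n × [14 + 4n]
4n² + (14)n - 858 = 0
Discriminant: Δ = (14)² - 4(4)(-858) = 196 + 13728 = 13924
√Δ = 118
n = [-(14) + √Δ] / (2·4) = (-14 + 118) / 8 = 104 / 8 = 13
(The negative root is discarded since n must be a positive integer.)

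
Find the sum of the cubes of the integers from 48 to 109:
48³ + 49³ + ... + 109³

Use ∑_{k=1}^{n} k³ = [n(n+1)/2]², then subtract the first 47 terms.
∑_{k=1}^{109} k³ = [109×110/2]² = 5995² = 35940025
∑_{k=1}^{47} k³ = [47×48/2]² = 1128² = 1272384
∑_{k=48}^{109} k³ = 35940025 - 1272384 = 34667641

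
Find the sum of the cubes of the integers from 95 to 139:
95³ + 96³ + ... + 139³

Use ∑_{k=1}^{n} k³ = [n(n+1)/2]², then subtract the first 94 terms.
∑_{k=1}^{139} k³ = [139×140/2]² = 9730² = 94672900
∑_{k=1}^{94} k³ = [94×95/2]² = 4465² = 19936225
∑_{k=95}^{139} k³ = 94672900 - 19936225 = 74736675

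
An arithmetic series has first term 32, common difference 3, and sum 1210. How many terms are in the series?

Using S = n/2 × [2a + (n-1)d]
1210 = n/2 × [2(32) + (n-1)(3)]
1210 = n/2 × [64 + 3n - 3]
2420 = n × [61 + 3n]
3n² + (61)n - 2420 = 0
Discriminant: Δ = (61)² - 4(3)(-2420) = 3721 + 29040 = 32761
√Δ = 181
n = [-(61) + √Δ] / (2·3) = (-61 + 181) / 6 = 120 / 6 = 20
(The negative root is discarded since n must be a positive integer.)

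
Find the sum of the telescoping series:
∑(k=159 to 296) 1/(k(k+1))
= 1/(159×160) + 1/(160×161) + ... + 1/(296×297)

Partial fractions: 1/(k(k+1)) = 1/k - 1/(k+1)
The series telescopes:
= (1/159 - 1/160) + (1/160 - 1/161) + ... + (1/296 - 1/297)
= 1/159 - 1/297
= 46/15741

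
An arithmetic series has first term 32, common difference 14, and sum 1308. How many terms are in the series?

Using S = n/2 × [2a + (n-1)d]
1308 = n/2 × [2(32) + (n-1)(14)]
1308 = n/2 × [64 + 14n - 14]
2616 = n × [50 + 14n]
14n² + (50)n - 2616 = 0
Discriminant: Δ = (50)² - 4(14)(-2616) = 2500 + 146496 = 148996
√Δ = 386
n = [-(50) + √Δ] / (2·14) = (-50 + 386) / 28 = 336 / 28 = 12
(The negative root is discarded since n must be a positive integer.)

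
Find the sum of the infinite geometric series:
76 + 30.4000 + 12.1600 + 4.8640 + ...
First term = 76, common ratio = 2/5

For |r| < 1, S = a / (1 - r)
S = 76 / (1 - (2/5))
S = 76 / (3/5)
S = 380/3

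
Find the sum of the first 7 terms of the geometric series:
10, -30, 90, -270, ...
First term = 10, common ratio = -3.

Sₙ = a(1 - rⁿ) / (1 - r)
S_7 = 10(1 - (-3)^7) / (1 - (-3))
S_7 = 10(1 - (-2187)) / (4)
S_7 = 5470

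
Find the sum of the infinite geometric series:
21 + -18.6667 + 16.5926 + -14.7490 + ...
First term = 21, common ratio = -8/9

For |r| < 1, S = a / (1 - r)
S = 21 / (1 - (-8/9))
S = 21 / (17/9)
S = 189/17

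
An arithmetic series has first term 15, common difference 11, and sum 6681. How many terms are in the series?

Using S = n/2 × [2a + (n-1)d]
6681 = n/2 × [2(15) + (n-1)(11)]
6681 = n/2 × [30 + 11n - 11]
13362 = n × [19 + 11n]
11n² + (19)n - 13362 = 0
Discriminant: Δ = (19)² - 4(11)(-13362) = 361 + 587928 = 588289
√Δ = 767
n = [-(19) + √Δ] / (2·11) = (-19 + 767) / 22 = 748 / 22 = 34
(The negative root is discarded since n must be a positive integer.)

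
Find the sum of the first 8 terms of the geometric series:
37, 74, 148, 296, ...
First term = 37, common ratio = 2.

Sₙ = a(1 - rⁿ) / (1 - r)
S_8 = 37(1 - 2^8) / (1 - 2)
S_8 = 37(1 - 256) / (-1)
S_8 = 9435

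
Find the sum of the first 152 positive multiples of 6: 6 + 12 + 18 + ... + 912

Factor out 6: = 6(1 + 2 + ... + 152) = 6 × n(n+1)/2
= 6 × 152×153/2
= 6 × 11628
= 69768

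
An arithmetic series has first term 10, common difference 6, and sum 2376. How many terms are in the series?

Using S = n/2 × [2a + (n-1)d]
2376 = n/2 × [2(10) + (n-1)(6)]
2376 = n/2 × [20 + 6n - 6]
4752 = n × [14 + 6n]
6n² + (14)n - 4752 = 0
Discriminant: Δ = (14)² - 4(6)(-4752) = 196 + 114048 = 114244
√Δ = 338
n = [-(14) + √Δ] / (2·6) = (-14 + 338) / 12 = 324 / 12 = 27
(The negative root is discarded since n must be a positive integer.)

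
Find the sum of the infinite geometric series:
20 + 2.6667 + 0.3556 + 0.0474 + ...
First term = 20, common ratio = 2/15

For |r| < 1, S = a / (1 - r)
S = 20 / (1 - (2/15))
S = 20 / (13/15)
S = 300/13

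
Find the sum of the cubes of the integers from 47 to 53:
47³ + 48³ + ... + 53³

Use ∑_{k=1}^{n} k³ = [n(n+1)/2]², then subtract the first 46 terms.
∑_{k=1}^{53} k³ = [53×54/2]² = 1431² = 2047761
∑_{k=1}^{46} k³ = [46×47/2]² = 1081² = 1168561
∑_{k=47}^{53} k³ = 2047761 - 1168561 = 879200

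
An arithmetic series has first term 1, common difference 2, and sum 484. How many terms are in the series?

Using S = n/2 × [2a + (n-1)d]
484 = n/2 × [2(1) + (n-1)(2)]
484 = n/2 × [2 + 2n - 2]
968 = n × [0 + 2n]
2n² + (0)n - 968 = 0
Discriminant: Δ = (0)² - 4(2)(-968) = 0 + 7744 = 7744
√Δ = 88
n = [-(0) + √Δ] / (2·2) = (0 + 88) / 4 = 88 / 4 = 22
(The negative root is discarded since n must be a positive integer.)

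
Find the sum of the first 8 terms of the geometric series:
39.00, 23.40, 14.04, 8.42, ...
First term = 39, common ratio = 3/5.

Sₙ = a(1 - rⁿ) / (1 - r)
S_8 = 39(1 - (3/5)^8) / (1 - (3/5))
S_8 = 39(1 - (6561/390625)) / (2/5)
S_8 = 7489248/78125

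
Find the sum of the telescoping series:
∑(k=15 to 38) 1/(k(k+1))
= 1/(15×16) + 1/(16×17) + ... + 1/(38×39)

Partial fractions: 1/(k(k+1)) = 1/k - 1/(k+1)
The series telescopes:
= (1/15 - 1/16) + (1/16 - 1/17) + ... + (1/38 - 1/39)
= 1/15 - 1/39
= 8/195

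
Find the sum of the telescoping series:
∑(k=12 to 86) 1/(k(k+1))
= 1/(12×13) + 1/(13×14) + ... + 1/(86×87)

Partial fractions: 1/(k(k+1)) = 1/k - 1/(k+1)
The series telescopes:
= (1/12 - 1/13) + (1/13 - 1/14) + ... + (1/86 - 1/87)
= 1/12 - 1/87
= 25/348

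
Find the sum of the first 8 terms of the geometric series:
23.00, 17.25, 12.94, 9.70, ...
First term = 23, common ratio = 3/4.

Sₙ = a(1 - rⁿ) / (1 - r)
S_8 = 23(1 - (3/4)^8) / (1 - (3/4))
S_8 = 23(1 - (6561/65536)) / (1/4)
S_8 = 1356425/16384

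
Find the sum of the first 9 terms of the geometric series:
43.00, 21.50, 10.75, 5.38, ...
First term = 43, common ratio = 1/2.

Sₙ = a(1 - rⁿ) / (1 - r)
S_9 = 43(1 - (1/2)^9) / (1 - (1/2))
S_9 = 43(1 - (1/512)) / (1/2)
S_9 = 21973/256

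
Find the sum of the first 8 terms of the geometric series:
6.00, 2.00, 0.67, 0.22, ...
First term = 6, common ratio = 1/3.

Sₙ = a(1 - rⁿ) / (1 - r)
S_8 = 6(1 - (1/3)^8) / (1 - (1/3))
S_8 = 6(1 - (1/6561)) / (2/3)
S_8 = 6560/729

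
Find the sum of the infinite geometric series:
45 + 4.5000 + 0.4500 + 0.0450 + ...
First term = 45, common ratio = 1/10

For |r| < 1, S = a / (1 - r)
S = 45 / (1 - (1/10))
S = 45 / (9/10)
S = 50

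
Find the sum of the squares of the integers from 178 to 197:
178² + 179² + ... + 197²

Use ∑_{k=1}^{n} k² = n(n+1)(2n+1)/6, then subtract the first 177 terms.
∑_{k=1}^{197} k² = 197×198×395/6 = 2567895
∑_{k=1}^{177} k² = 177×178×355/6 = 1864105
∑_{k=178}^{197} k² = 2567895 - 1864105 = 703790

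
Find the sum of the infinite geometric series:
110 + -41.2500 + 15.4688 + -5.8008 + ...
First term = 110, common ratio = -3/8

For |r| < 1, S = a / (1 - r)
S = 110 / (1 - (-3/8))
S = 110 / (11/8)
S = 80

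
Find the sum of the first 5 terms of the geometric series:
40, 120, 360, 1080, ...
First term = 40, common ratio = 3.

Sₙ = a(1 - rⁿ) / (1 - r)
S_5 = 40(1 - 3^5) / (1 - 3)
S_5 = 40(1 - 243) / (-2)
S_5 = 4840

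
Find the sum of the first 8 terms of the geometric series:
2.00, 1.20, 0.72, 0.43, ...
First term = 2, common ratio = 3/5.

Sₙ = a(1 - rⁿ) / (1 - r)
S_8 = 2(1 - (3/5)^8) / (1 - (3/5))
S_8 = 2(1 - (6561/390625)) / (2/5)
S_8 = 384064/78125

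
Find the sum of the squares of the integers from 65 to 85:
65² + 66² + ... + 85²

Use ∑_{k=1}^{n} k² = n(n+1)(2n+1)/6, then subtract the first 64 terms.
∑_{k=1}^{85} k² = 85×86×171/6 = 208335
∑_{k=1}^{64} k² = 64×65×129/6 = 89440
∑_{k=65}^{85} k² = 208335 - 89440 = 118895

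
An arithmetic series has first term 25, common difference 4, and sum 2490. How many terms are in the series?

Using S = n/2 × [2a + (n-1)d]
2490 = n/2 × [2(25) + (n-1)(4)]
2490 = n/2 × [50 + 4n - 4]
4980 = n × [46 + 4n]
4n² + (46)n - 4980 = 0
Discriminant: Δ = (46)² - 4(4)(-4980) = 2116 + 79680 = 81796
√Δ = 286
n = [-(46) + √Δ] / (2·4) = (-46 + 286) / 8 = 240 / 8 = 30
(The negative root is discarded since n must be a positive integer.)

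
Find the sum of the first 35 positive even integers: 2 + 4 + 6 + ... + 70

Sum of first n even numbers = n(n+1)
= 35×36
= 1260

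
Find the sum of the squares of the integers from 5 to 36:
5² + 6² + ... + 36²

Use ∑_{k=1}^{n} k² = n(n+1)(2n+1)/6, then subtract the first 4 terms.
∑_{k=1}^{36} k² = 36×37×73/6 = 16206
∑_{k=1}^{4} k² = 4×5×9/6 = 30
∑_{k=5}^{36} k² = 16206 - 30 = 16176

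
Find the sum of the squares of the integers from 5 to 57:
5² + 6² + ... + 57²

Use ∑_{k=1}^{n} k² = n(n+1)(2n+1)/6, then subtract the first 4 terms.
∑_{k=1}^{57} k² = 57×58×115/6 = 63365
∑_{k=1}^{4} k² = 4×5×9/6 = 30
∑_{k=5}^{57} k² = 63365 - 30 = 63335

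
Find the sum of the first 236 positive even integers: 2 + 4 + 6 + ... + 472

Sum of first n even numbers = n(n+1)
= 236×237
= 55932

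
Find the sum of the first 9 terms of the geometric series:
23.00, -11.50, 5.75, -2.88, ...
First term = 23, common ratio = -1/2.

Sₙ = a(1 - rⁿ) / (1 - r)
S_9 = 23(1 - (-1/2)^9) / (1 - (-1/2))
S_9 = 23(1 - (-1/512)) / (3/2)
S_9 = 3933/256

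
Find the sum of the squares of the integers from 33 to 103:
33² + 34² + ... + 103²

Use ∑_{k=1}^{n} k² = n(n+1)(2n+1)/6, then subtract the first 32 terms.
∑_{k=1}^{103} k² = 103×104×207/6 = 369564
∑_{k=1}^{32} k² = 32×33×65/6 = 11440
∑_{k=33}^{103} k² = 369564 - 11440 = 358124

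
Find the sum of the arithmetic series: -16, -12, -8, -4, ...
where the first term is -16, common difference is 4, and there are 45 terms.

Sₙ = n/2 × (first + last)
Last term = a + (n-1)d = -16 + (45-1)×4 = 160
S_45 = 45/2 × (-16 + 160)
S_45 = 45/2 × 144 = 3240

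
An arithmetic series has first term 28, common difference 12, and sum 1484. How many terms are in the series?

Using S = n/2 × [2a + (n-1)d]
1484 = n/2 × [2(28) + (n-1)(12)]
1484 = n/2 × [56 + 12n - 12]
2968 = n × [44 + 12n]
12n² + (44)n - 2968 = 0
Discriminant: Δ = (44)² - 4(12)(-2968) = 1936 + 142464 = 144400
√Δ = 380
n = [-(44) + √Δ] / (2·12) = (-44 + 380) / 24 = 336 / 24 = 14
(The negative root is discarded since n must be a positive integer.)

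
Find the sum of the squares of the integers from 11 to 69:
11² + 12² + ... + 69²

Use ∑_{k=1}^{n} k² = n(n+1)(2n+1)/6, then subtract the first 10 terms.
∑_{k=1}^{69} k² = 69×70×139/6 = 111895
∑_{k=1}^{10} k² = 10×11×21/6 = 385
∑_{k=11}^{69} k² = 111895 - 385 = 111510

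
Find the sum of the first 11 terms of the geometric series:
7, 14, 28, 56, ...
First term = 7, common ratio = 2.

Sₙ = a(1 - rⁿ) / (1 - r)
S_11 = 7(1 - 2^11) / (1 - 2)
S_11 = 7(1 - 2048) / (-1)
S_11 = 14329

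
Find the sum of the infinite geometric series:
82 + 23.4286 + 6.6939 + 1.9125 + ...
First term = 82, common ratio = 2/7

For |r| < 1, S = a / (1 - r)
S = 82 / (1 - (2/7))
S = 82 / (5/7)
S = 574/5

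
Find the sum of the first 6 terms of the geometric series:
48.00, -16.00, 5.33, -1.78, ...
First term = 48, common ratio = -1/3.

Sₙ = a(1 - rⁿ) / (1 - r)
S_6 = 48(1 - (-1/3)^6) / (1 - (-1/3))
S_6 = 48(1 - (1/729)) / (4/3)
S_6 = 2912/81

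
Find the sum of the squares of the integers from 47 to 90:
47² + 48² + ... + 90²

Use ∑_{k=1}^{n} k² = n(n+1)(2n+1)/6, then subtract the first 46 terms.
∑_{k=1}^{90} k² = 90×91×181/6 = 247065
∑_{k=1}^{46} k² = 46×47×93/6 = 33511
∑_{k=47}^{90} k² = 247065 - 33511 = 213554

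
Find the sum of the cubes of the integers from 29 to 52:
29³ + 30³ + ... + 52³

Use ∑_{k=1}^{n} k³ = [n(n+1)/2]², then subtract the first 28 terms.
∑_{k=1}^{52} k³ = [52×53/2]² = 1378² = 1898884
∑_{k=1}^{28} k³ = [28×29/2]² = 406² = 164836
∑_{k=29}^{52} k³ = 1898884 - 164836 = 1734048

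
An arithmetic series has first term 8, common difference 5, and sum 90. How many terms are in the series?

Using S = n/2 × [2a + (n-1)d]
90 = n/2 × [2(8) + (n-1)(5)]
90 = n/2 × [16 + 5n - 5]
180 = n × [11 + 5n]
5n² + (11)n - 180 = 0
Discriminant: Δ = (11)² - 4(5)(-180) = 121 + 3600 = 3721
√Δ = 61
n = [-(11) + √Δ] / (2·5) = (-11 + 61) / 10 = 50 / 10 = 5
(The negative root is discarded since n must be a positive integer.)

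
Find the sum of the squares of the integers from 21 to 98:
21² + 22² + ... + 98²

Use ∑_{k=1}^{n} k² = n(n+1)(2n+1)/6, then subtract the first 20 terms.
∑_{k=1}^{98} k² = 98×99×197/6 = 318549
∑_{k=1}^{20} k² = 20×21×41/6 = 2870
∑_{k=21}^{98} k² = 318549 - 2870 = 315679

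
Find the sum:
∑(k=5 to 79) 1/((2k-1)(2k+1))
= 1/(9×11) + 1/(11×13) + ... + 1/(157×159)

Partial fractions: 1/((2k-1)(2k+1)) = (1/2)[1/(2k-1) - 1/(2k+1)]
The series telescopes:
= (1/2)[1/9 - 1/159]
= 25/477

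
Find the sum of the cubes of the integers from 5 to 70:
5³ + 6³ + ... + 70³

Use ∑_{k=1}^{n} k³ = [n(n+1)/2]², then subtract the first 4 terms.
∑_{k=1}^{70} k³ = [70×71/2]² = 2485² = 6175225
∑_{k=1}^{4} k³ = [4×5/2]² = 10² = 100
∑_{k=5}^{70} k³ = 6175225 - 100 = 6175125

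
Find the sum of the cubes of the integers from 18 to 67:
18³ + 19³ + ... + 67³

Use ∑_{k=1}^{n} k³ = [n(n+1)/2]², then subtract the first 17 terms.
∑_{k=1}^{67} k³ = [67×68/2]² = 2278² = 5189284
∑_{k=1}^{17} k³ = [17×18/2]² = 153² = 23409
∑_{k=18}^{67} k³ = 5189284 - 23409 = 5165875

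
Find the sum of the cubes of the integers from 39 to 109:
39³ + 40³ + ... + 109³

Use ∑_{k=1}^{n} k³ = [n(n+1)/2]², then subtract the first 38 terms.
∑_{k=1}^{109} k³ = [109×110/2]² = 5995² = 35940025
∑_{k=1}^{38} k³ = [38×39/2]² = 741² = 549081
∑_{k=39}^{109} k³ = 35940025 - 549081 = 35390944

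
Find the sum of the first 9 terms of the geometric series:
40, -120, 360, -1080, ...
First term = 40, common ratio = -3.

Sₙ = a(1 - rⁿ) / (1 - r)
S_9 = 40(1 - (-3)^9) / (1 - (-3))
S_9 = 40(1 - (-19683)) / (4)
S_9 = 196840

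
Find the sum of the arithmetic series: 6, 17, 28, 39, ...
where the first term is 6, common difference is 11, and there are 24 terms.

Sₙ = n/2 × (first + last)
Last term = a + (n-1)d = 6 + (24-1)×11 = 259
S_24 = 24/2 × (6 + 259)
S_24 = 24/2 × 265 = 3180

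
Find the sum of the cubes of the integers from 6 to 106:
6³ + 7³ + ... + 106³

Use ∑_{k=1}^{n} k³ = [n(n+1)/2]², then subtract the first 5 terms.
∑_{k=1}^{106} k³ = [106×107/2]² = 5671² = 32160241
∑_{k=1}^{5} k³ = [5×6/2]² = 15² = 225
∑_{k=6}^{106} k³ = 32160241 - 225 = 32160016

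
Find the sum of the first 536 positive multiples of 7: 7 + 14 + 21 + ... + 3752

Factor out 7: = 7(1 + 2 + ... + 536) = 7 × n(n+1)/2
= 7 × 536×537/2
= 7 × 143916
= 1007412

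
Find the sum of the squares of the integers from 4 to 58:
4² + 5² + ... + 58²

Use ∑_{k=1}^{n} k² = n(n+1)(2n+1)/6, then subtract the first 3 terms.
∑_{k=1}^{58} k² = 58×59×117/6 = 66729
∑_{k=1}^{3} k² = 3×4×7/6 = 14
∑_{k=4}^{58} k² = 66729 - 14 = 66715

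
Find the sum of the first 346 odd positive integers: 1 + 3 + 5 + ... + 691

Sum of first n odd numbers = n²
= 346²
= 119716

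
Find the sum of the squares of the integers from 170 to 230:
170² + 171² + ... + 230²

Use ∑_{k=1}^{n} k² = n(n+1)(2n+1)/6, then subtract the first 169 terms.
∑_{k=1}^{230} k² = 230×231×461/6 = 4082155
∑_{k=1}^{169} k² = 169×170×339/6 = 1623245
∑_{k=170}^{230} k² = 4082155 - 1623245 = 2458910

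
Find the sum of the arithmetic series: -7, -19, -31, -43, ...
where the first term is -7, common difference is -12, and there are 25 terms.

Sₙ = n/2 × (first + last)
Last term = a + (n-1)d = -7 + (25-1)×(-12) = -295
S_25 = 25/2 × (-7 + (-295))
S_25 = 25/2 × (-302) = -3775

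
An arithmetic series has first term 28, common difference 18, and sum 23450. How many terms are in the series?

Using S = n/2 × [2a + (n-1)d]
23450 = n/2 × [2(28) + (n-1)(18)]
23450 = n/2 × [56 + 18n - 18]
46900 = n × [38 + 18n]
18n² + (38)n - 46900 = 0
Discriminant: Δ = (38)² - 4(18)(-46900) = 1444 + 3376800 = 3378244
√Δ = 1838
n = [-(38) + √Δ] / (2·18) = (-38 + 1838) / 36 = 1800 / 36 = 50
(The negative root is discarded since n must be a positive integer.)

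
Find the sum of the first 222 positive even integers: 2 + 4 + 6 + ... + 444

Sum of first n even numbers = n(n+1)
= 222×223
= 49506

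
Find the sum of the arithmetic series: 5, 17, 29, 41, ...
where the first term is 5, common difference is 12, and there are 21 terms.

Sₙ = n/2 × (first + last)
Last term = a + (n-1)d = 5 + (21-1)×12 = 245
S_21 = 21/2 × (5 + 245)
S_21 = 21/2 × 250 = 2625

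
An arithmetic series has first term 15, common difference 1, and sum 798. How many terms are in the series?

Using S = n/2 × [2a + (n-1)d]
798 = n/2 × [2(15) + (n-1)(1)]
798 = n/2 × [30 + 1n - 1]
1596 = n × [29 + 1n]
1n² + (29)n - 1596 = 0
Discriminant: Δ = (29)² - 4(1)(-1596) = 841 + 6384 = 7225
√Δ = 85
n = [-(29) + √Δ] / (2·1) = (-29 + 85) / 2 = 56 / 2 = 28
(The negative root is discarded since n must be a positive integer.)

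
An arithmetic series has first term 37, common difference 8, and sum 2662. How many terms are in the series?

Using S = n/2 × [2a + (n-1)d]
2662 = n/2 × [2(37) + (n-1)(8)]
2662 = n/2 × [74 + 8n - 8]
5324 = n × [66 + 8n]
8n² + (66)n - 5324 = 0
Discriminant: Δ = (66)² - 4(8)(-5324) = 4356 + 170368 = 174724
√Δ = 418
n = [-(66) + √Δ] / (2·8) = (-66 + 418) / 16 = 352 / 16 = 22
(The negative root is discarded since n must be a positive integer.)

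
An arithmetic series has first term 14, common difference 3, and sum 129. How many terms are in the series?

Using S = n/2 × [2a + (n-1)d]
129 = n/2 × [2(14) + (n-1)(3)]
129 = n/2 × [28 + 3n - 3]
258 = n × [25 + 3n]
3n² + (25)n - 258 = 0
Discriminant: Δ = (25)² - 4(3)(-258) = 625 + 3096 = 3721
√Δ = 61
n = [-(25) + √Δ] / (2·3) = (-25 + 61) / 6 = 36 / 6 = 6
(The negative root is discarded since n must be a positive integer.)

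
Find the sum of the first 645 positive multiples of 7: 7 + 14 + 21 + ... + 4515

Factor out 7: = 7(1 + 2 + ... + 645) = 7 × n(n+1)/2
= 7 × 645×646/2
= 7 × 208335
= 1458345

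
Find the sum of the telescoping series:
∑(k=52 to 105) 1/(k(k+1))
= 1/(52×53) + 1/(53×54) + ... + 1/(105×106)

Partial fractions: 1/(k(k+1)) = 1/k - 1/(k+1)
The series telescopes:
= (1/52 - 1/53) + (1/53 - 1/54) + ... + (1/105 - 1/106)
= 1/52 - 1/106
= 27/2756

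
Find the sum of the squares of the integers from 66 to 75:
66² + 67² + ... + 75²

Use ∑_{k=1}^{n} k² = n(n+1)(2n+1)/6, then subtract the first 65 terms.
∑_{k=1}^{75} k² = 75×76×151/6 = 143450
∑_{k=1}^{65} k² = 65×66×131/6 = 93665
∑_{k=66}^{75} k² = 143450 - 93665 = 49785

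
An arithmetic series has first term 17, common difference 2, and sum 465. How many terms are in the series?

Using S = n/2 × [2a + (n-1)d]
465 = n/2 × [2(17) + (n-1)(2)]
465 = n/2 × [34 + 2n - 2]
930 = n × [32 + 2n]
2n² + (32)n - 930 = 0
Discriminant: Δ = (32)² - 4(2)(-930) = 1024 + 7440 = 8464
√Δ = 92
n = [-(32) + √Δ] / (2·2) = (-32 + 92) / 4 = 60 / 4 = 15
(The negative root is discarded since n must be a positive integer.)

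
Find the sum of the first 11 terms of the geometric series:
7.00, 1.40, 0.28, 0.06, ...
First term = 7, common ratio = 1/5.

Sₙ = a(1 - rⁿ) / (1 - r)
S_11 = 7(1 - (1/5)^11) / (1 - (1/5))
S_11 = 7(1 - (1/48828125)) / (4/5)
S_11 = 85449217/9765625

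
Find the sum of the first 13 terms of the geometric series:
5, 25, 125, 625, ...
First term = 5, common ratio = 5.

Sₙ = a(1 - rⁿ) / (1 - r)
S_13 = 5(1 - 5^13) / (1 - 5)
S_13 = 5(1 - 1220703125) / (-4)
S_13 = 1525878905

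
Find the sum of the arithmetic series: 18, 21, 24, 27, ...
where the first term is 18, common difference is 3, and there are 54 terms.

Sₙ = n/2 × (first + last)
Last term = a + (n-1)d = 18 + (54-1)×3 = 177
S_54 = 54/2 × (18 + 177)
S_54 = 54/2 × 195 = 5265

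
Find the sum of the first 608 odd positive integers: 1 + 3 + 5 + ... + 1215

Sum of first n odd numbers = n²
= 608²
= 369664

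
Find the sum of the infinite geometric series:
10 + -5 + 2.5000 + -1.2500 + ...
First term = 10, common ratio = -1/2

For |r| < 1, S = a / (1 - r)
S = 10 / (1 - (-1/2))
S = 10 / (3/2)
S = 20/3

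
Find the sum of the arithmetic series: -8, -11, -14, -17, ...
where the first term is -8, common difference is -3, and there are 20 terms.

Sₙ = n/2 × (first + last)
Last term = a + (n-1)d = -8 + (20-1)×(-3) = -65
S_20 = 20/2 × (-8 + (-65))
S_20 = 20/2 × (-73) = -730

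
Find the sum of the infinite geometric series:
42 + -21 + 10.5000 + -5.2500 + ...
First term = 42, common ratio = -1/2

For |r| < 1, S = a / (1 - r)
S = 42 / (1 - (-1/2))
S = 42 / (3/2)
S = 28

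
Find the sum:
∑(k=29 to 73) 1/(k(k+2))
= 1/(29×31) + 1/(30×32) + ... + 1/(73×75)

Partial fractions: 1/(k(k+2)) = (1/2)[1/k - 1/(k+2)]
Telescoping leaves the first two and last two terms:
= (1/2)[1/29 + 1/30 - 1/74 - 1/75]
= 1099/53650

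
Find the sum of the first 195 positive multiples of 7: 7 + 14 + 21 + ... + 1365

Factor out 7: = 7(1 + 2 + ... + 195) = 7 × n(n+1)/2
= 7 × 195×196/2
= 7 × 19110
= 133770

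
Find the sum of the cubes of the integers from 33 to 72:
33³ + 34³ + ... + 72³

Use ∑_{k=1}^{n} k³ = [n(n+1)/2]², then subtract the first 32 terms.
∑_{k=1}^{72} k³ = [72×73/2]² = 2628² = 6906384
∑_{k=1}^{32} k³ = [32×33/2]² = 528² = 278784
∑_{k=33}^{72} k³ = 6906384 - 278784 = 6627600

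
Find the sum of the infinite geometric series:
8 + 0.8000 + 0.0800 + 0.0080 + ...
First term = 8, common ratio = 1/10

For |r| < 1, S = a / (1 - r)
S = 8 / (1 - (1/10))
S = 8 / (9/10)
S = 80/9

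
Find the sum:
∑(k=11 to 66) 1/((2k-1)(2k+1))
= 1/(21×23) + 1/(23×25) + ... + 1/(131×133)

Partial fractions: 1/((2k-1)(2k+1)) = (1/2)[1/(2k-1) - 1/(2k+1)]
The series telescopes:
= (1/2)[1/21 - 1/133]
= 8/399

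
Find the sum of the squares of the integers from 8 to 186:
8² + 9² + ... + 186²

Use ∑_{k=1}^{n} k² = n(n+1)(2n+1)/6, then subtract the first 7 terms.
∑_{k=1}^{186} k² = 186×187×373/6 = 2162281
∑_{k=1}^{7} k² = 7×8×15/6 = 140
∑_{k=8}^{186} k² = 2162281 - 140 = 2162141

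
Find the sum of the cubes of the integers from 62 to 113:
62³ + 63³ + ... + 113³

Use ∑_{k=1}^{n} k³ = [n(n+1)/2]², then subtract the first 61 terms.
∑_{k=1}^{113} k³ = [113×114/2]² = 6441² = 41486481
∑_{k=1}^{61} k³ = [61×62/2]² = 1891² = 3575881
∑_{k=62}^{113} k³ = 41486481 - 3575881 = 37910600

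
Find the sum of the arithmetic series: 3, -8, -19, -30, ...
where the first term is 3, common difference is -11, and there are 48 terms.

Sₙ = n/2 × (first + last)
Last term = a + (n-1)d = 3 + (48-1)×(-11) = -514
S_48 = 48/2 × (3 + (-514))
S_48 = 48/2 × (-511) = -12264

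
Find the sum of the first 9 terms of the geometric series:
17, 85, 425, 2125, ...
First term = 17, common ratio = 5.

Sₙ = a(1 - rⁿ) / (1 - r)
S_9 = 17(1 - 5^9) / (1 - 5)
S_9 = 17(1 - 1953125) / (-4)
S_9 = 8300777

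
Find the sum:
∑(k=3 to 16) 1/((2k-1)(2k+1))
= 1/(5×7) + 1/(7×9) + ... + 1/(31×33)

Partial fractions: 1/((2k-1)(2k+1)) = (1/2)[1/(2k-1) - 1/(2k+1)]
The series telescopes:
= (1/2)[1/5 - 1/33]
= 14/165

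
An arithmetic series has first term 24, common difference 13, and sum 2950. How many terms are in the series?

Using S = n/2 × [2a + (n-1)d]
2950 = n/2 × [2(24) + (n-1)(13)]
2950 = n/2 × [48 + 13n - 13]
5900 = n × [35 + 13n]
13n² + (35)n - 5900 = 0
Discriminant: Δ = (35)² - 4(13)(-5900) = 1225 + 306800 = 308025
√Δ = 555
n = [-(35) + √Δ] / (2·13) = (-35 + 555) / 26 = 520 / 26 = 20
(The negative root is discarded since n must be a positive integer.)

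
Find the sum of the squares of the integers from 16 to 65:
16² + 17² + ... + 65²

Use ∑_{k=1}^{n} k² = n(n+1)(2n+1)/6, then subtract the first 15 terms.
∑_{k=1}^{65} k² = 65×66×131/6 = 93665
∑_{k=1}^{15} k² = 15×16×31/6 = 1240
∑_{k=16}^{65} k² = 93665 - 1240 = 92425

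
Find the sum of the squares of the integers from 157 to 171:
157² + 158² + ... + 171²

Use ∑_{k=1}^{n} k² = n(n+1)(2n+1)/6, then subtract the first 156 terms.
∑_{k=1}^{171} k² = 171×172×343/6 = 1681386
∑_{k=1}^{156} k² = 156×157×313/6 = 1277666
∑_{k=157}^{171} k² = 1681386 - 1277666 = 403720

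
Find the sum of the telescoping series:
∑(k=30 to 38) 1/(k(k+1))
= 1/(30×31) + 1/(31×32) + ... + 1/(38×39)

Partial fractions: 1/(k(k+1)) = 1/k - 1/(k+1)
The series telescopes:
= (1/30 - 1/31) + (1/31 - 1/32) + ... + (1/38 - 1/39)
= 1/30 - 1/39
= 1/130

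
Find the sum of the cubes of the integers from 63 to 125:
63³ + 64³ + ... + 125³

Use ∑_{k=1}^{n} k³ = [n(n+1)/2]², then subtract the first 62 terms.
∑_{k=1}^{125} k³ = [125×126/2]² = 7875² = 62015625
∑_{k=1}^{62} k³ = [62×63/2]² = 1953² = 3814209
∑_{k=63}^{125} k³ = 62015625 - 3814209 = 58201416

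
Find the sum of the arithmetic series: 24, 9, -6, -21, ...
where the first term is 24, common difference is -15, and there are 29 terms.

Sₙ = n/2 × (first + last)
Last term = a + (n-1)d = 24 + (29-1)×(-15) = -396
S_29 = 29/2 × (24 + (-396))
S_29 = 29/2 × (-372) = -5394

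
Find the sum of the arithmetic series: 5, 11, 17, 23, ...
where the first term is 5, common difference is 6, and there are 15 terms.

Sₙ = n/2 × (first + last)
Last term = a + (n-1)d = 5 + (15-1)×6 = 89
S_15 = 15/2 × (5 + 89)
S_15 = 15/2 × 94 = 705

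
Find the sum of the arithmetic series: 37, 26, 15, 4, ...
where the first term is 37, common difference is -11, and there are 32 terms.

Sₙ = n/2 × (first + last)
Last term = a + (n-1)d = 37 + (32-1)×(-11) = -304
S_32 = 32/2 × (37 + (-304))
S_32 = 32/2 × (-267) = -4272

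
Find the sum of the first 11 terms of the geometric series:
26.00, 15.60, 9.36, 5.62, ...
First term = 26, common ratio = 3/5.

Sₙ = a(1 - rⁿ) / (1 - r)
S_11 = 26(1 - (3/5)^11) / (1 - (3/5))
S_11 = 26(1 - (177147/48828125)) / (2/5)
S_11 = 632462714/9765625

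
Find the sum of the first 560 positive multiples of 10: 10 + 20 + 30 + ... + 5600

Factor out 10: = 10(1 + 2 + ... + 560) = 10 × n(n+1)/2
= 10 × 560×561/2
= 10 × 157080
= 1570800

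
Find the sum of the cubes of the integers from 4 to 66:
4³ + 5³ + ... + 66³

Use ∑_{k=1}^{n} k³ = [n(n+1)/2]², then subtract the first 3 terms.
∑_{k=1}^{66} k³ = [66×67/2]² = 2211² = 4888521
∑_{k=1}^{3} k³ = [3×4/2]² = 6² = 36
∑_{k=4}^{66} k³ = 4888521 - 36 = 4888485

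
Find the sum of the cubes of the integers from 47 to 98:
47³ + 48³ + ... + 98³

Use ∑_{k=1}^{n} k³ = [n(n+1)/2]², then subtract the first 46 terms.
∑_{k=1}^{98} k³ = [98×99/2]² = 4851² = 23532201
∑_{k=1}^{46} k³ = [46×47/2]² = 1081² = 1168561
∑_{k=47}^{98} k³ = 23532201 - 1168561 = 22363640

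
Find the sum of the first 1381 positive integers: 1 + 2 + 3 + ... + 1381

Formula: ∑k = n(n+1)/2
= 1381×1382/2
= 1908542/2
= 954271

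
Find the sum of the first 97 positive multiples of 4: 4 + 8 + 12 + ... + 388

Factor out 4: = 4(1 + 2 + ... + 97) = 4 × n(n+1)/2
= 4 × 97×98/2
= 4 × 4753
= 19012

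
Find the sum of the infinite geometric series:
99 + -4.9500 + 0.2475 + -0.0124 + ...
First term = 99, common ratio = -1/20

For |r| < 1, S = a / (1 - r)
S = 99 / (1 - (-1/20))
S = 99 / (21/20)
S = 660/7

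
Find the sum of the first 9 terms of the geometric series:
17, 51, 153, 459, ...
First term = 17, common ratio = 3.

Sₙ = a(1 - rⁿ) / (1 - r)
S_9 = 17(1 - 3^9) / (1 - 3)
S_9 = 17(1 - 19683) / (-2)
S_9 = 167297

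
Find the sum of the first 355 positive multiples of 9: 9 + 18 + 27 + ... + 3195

Factor out 9: = 9(1 + 2 + ... + 355) = 9 × n(n+1)/2
= 9 × 355×356/2
= 9 × 63190
= 568710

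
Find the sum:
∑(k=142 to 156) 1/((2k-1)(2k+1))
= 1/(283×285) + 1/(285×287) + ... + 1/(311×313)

Partial fractions: 1/((2k-1)(2k+1)) = (1/2)[1/(2k-1) - 1/(2k+1)]
The series telescopes:
= (1/2)[1/283 - 1/313]
= 15/88579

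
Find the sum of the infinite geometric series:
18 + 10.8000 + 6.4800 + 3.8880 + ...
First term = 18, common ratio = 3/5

For |r| < 1, S = a / (1 - r)
S = 18 / (1 - (3/5))
S = 18 / (2/5)
S = 45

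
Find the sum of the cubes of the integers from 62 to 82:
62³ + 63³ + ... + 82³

Use ∑_{k=1}^{n} k³ = [n(n+1)/2]², then subtract the first 61 terms.
∑_{k=1}^{82} k³ = [82×83/2]² = 3403² = 11580409
∑_{k=1}^{61} k³ = [61×62/2]² = 1891² = 3575881
∑_{k=62}^{82} k³ = 11580409 - 3575881 = 8004528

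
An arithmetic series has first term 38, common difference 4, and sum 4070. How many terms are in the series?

Using S = n/2 × [2a + (n-1)d]
4070 = n/2 × [2(38) + (n-1)(4)]
4070 = n/2 × [76 + 4n - 4]
8140 = n × [72 + 4n]
4n² + (72)n - 8140 = 0
Discriminant: Δ = (72)² - 4(4)(-8140) = 5184 + 130240 = 135424
√Δ = 368
n = [-(72) + √Δ] / (2·4) = (-72 + 368) / 8 = 296 / 8 = 37
(The negative root is discarded since n must be a positive integer.)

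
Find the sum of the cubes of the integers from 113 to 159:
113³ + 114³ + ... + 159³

Use ∑_{k=1}^{n} k³ = [n(n+1)/2]², then subtract the first 112 terms.
∑_{k=1}^{159} k³ = [159×160/2]² = 12720² = 161798400
∑_{k=1}^{112} k³ = [112×113/2]² = 6328² = 40043584
∑_{k=113}^{159} k³ = 161798400 - 40043584 = 121754816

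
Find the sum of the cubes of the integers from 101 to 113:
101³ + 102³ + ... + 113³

Use ∑_{k=1}^{n} k³ = [n(n+1)/2]², then subtract the first 100 terms.
∑_{k=1}^{113} k³ = [113×114/2]² = 6441² = 41486481
∑_{k=1}^{100} k³ = [100×101/2]² = 5050² = 25502500
∑_{k=101}^{113} k³ = 41486481 - 25502500 = 15983981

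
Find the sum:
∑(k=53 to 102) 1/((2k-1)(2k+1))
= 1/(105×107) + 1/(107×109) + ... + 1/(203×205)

Partial fractions: 1/((2k-1)(2k+1)) = (1/2)[1/(2k-1) - 1/(2k+1)]
The series telescopes:
= (1/2)[1/105 - 1/205]
= 2/861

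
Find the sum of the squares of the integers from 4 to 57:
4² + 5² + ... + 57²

Use ∑_{k=1}^{n} k² = n(n+1)(2n+1)/6, then subtract the first 3 terms.
∑_{k=1}^{57} k² = 57×58×115/6 = 63365
∑_{k=1}^{3} k² = 3×4×7/6 = 14
∑_{k=4}^{57} k² = 63365 - 14 = 63351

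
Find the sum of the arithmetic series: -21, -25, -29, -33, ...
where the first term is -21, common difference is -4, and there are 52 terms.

Sₙ = n/2 × (first + last)
Last term = a + (n-1)d = -21 + (52-1)×(-4) = -225
S_52 = 52/2 × (-21 + (-225))
S_52 = 52/2 × (-246) = -6396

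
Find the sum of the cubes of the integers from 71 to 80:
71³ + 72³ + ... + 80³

Use ∑_{k=1}^{n} k³ = [n(n+1)/2]², then subtract the first 70 terms.
∑_{k=1}^{80} k³ = [80×81/2]² = 3240² = 10497600
∑_{k=1}^{70} k³ = [70×71/2]² = 2485² = 6175225
∑_{k=71}^{80} k³ = 10497600 - 6175225 = 4322375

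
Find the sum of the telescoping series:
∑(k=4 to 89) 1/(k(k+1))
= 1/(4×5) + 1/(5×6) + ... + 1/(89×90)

Partial fractions: 1/(k(k+1)) = 1/k - 1/(k+1)
The series telescopes:
= (1/4 - 1/5) + (1/5 - 1/6) + ... + (1/89 - 1/90)
= 1/4 - 1/90
= 43/180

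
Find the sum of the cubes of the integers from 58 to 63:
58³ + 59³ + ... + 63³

Use ∑_{k=1}^{n} k³ = [n(n+1)/2]², then subtract the first 57 terms.
∑_{k=1}^{63} k³ = [63×64/2]² = 2016² = 4064256
∑_{k=1}^{57} k³ = [57×58/2]² = 1653² = 2732409
∑_{k=58}^{63} k³ = 4064256 - 2732409 = 1331847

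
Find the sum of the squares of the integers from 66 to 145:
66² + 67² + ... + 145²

Use ∑_{k=1}^{n} k² = n(n+1)(2n+1)/6, then subtract the first 65 terms.
∑_{k=1}^{145} k² = 145×146×291/6 = 1026745
∑_{k=1}^{65} k² = 65×66×131/6 = 93665
∑_{k=66}^{145} k² = 1026745 - 93665 = 933080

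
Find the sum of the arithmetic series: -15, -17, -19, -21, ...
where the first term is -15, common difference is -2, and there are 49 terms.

Sₙ = n/2 × (first + last)
Last term = a + (n-1)d = -15 + (49-1)×(-2) = -111
S_49 = 49/2 × (-15 + (-111))
S_49 = 49/2 × (-126) = -3087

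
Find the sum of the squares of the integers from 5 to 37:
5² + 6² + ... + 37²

Use ∑_{k=1}^{n} k² = n(n+1)(2n+1)/6, then subtract the first 4 terms.
∑_{k=1}^{37} k² = 37×38×75/6 = 17575
∑_{k=1}^{4} k² = 4×5×9/6 = 30
∑_{k=5}^{37} k² = 17575 - 30 = 17545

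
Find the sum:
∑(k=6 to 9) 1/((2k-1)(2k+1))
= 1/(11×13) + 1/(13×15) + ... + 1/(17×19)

Partial fractions: 1/((2k-1)(2k+1)) = (1/2)[1/(2k-1) - 1/(2k+1)]
The series telescopes:
= (1/2)[1/11 - 1/19]
= 4/209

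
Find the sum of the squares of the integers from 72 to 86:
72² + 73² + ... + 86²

Use ∑_{k=1}^{n} k² = n(n+1)(2n+1)/6, then subtract the first 71 terms.
∑_{k=1}^{86} k² = 86×87×173/6 = 215731
∑_{k=1}^{71} k² = 71×72×143/6 = 121836
∑_{k=72}^{86} k² = 215731 - 121836 = 93895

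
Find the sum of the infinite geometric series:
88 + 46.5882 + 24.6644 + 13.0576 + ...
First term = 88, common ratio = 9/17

For |r| < 1, S = a / (1 - r)
S = 88 / (1 - (9/17))
S = 88 / (8/17)
S = 187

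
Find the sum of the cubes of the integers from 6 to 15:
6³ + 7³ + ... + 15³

Use ∑_{k=1}^{n} k³ = [n(n+1)/2]², then subtract the first 5 terms.
∑_{k=1}^{15} k³ = [15×16/2]² = 120² = 14400
∑_{k=1}^{5} k³ = [5×6/2]² = 15² = 225
∑_{k=6}^{15} k³ = 14400 - 225 = 14175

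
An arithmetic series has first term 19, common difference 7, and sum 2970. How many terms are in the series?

Using S = n/2 × [2a + (n-1)d]
2970 = n/2 × [2(19) + (n-1)(7)]
2970 = n/2 × [38 + 7n - 7]
5940 = n × [31 + 7n]
7n² + (31)n - 5940 = 0
Discriminant: Δ = (31)² - 4(7)(-5940) = 961 + 166320 = 167281
√Δ = 409
n = [-(31) + √Δ] / (2·7) = (-31 + 409) / 14 = 378 / 14 = 27
(The negative root is discarded since n must be a positive integer.)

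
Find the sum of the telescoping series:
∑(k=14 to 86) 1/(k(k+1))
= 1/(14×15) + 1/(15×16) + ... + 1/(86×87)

Partial fractions: 1/(k(k+1)) = 1/k - 1/(k+1)
The series telescopes:
= (1/14 - 1/15) + (1/15 - 1/16) + ... + (1/86 - 1/87)
= 1/14 - 1/87
= 73/1218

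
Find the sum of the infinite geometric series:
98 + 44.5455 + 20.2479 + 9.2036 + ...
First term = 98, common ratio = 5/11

For |r| < 1, S = a / (1 - r)
S = 98 / (1 - (5/11))
S = 98 / (6/11)
S = 539/3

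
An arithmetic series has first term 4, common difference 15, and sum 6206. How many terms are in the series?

Using S = n/2 × [2a + (n-1)d]
6206 = n/2 × [2(4) + (n-1)(15)]
6206 = n/2 × [8 + 15n - 15]
12412 = n × [-7 + 15n]
15n² + (-7)n - 12412 = 0
Discriminant: Δ = (-7)² - 4(15)(-12412) = 49 + 744720 = 744769
√Δ = 863
n = [-(-7) + √Δ] / (2·15) = (7 + 863) / 30 = 870 / 30 = 29
(The negative root is discarded since n must be a positive integer.)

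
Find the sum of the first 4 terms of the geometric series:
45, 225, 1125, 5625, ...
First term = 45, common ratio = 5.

Sₙ = a(1 - rⁿ) / (1 - r)
S_4 = 45(1 - 5^4) / (1 - 5)
S_4 = 45(1 - 625) / (-4)
S_4 = 7020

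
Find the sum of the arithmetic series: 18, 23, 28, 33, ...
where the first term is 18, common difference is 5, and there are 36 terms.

Sₙ = n/2 × (first + last)
Last term = a + (n-1)d = 18 + (36-1)×5 = 193
S_36 = 36/2 × (18 + 193)
S_36 = 36/2 × 211 = 3798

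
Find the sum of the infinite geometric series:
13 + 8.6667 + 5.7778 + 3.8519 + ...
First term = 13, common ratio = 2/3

For |r| < 1, S = a / (1 - r)
S = 13 / (1 - (2/3))
S = 13 / (1/3)
S = 39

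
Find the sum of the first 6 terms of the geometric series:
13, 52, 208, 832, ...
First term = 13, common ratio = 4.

Sₙ = a(1 - rⁿ) / (1 - r)
S_6 = 13(1 - 4^6) / (1 - 4)
S_6 = 13(1 - 4096) / (-3)
S_6 = 17745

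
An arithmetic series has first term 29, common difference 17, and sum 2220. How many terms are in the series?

Using S = n/2 × [2a + (n-1)d]
2220 = n/2 × [2(29) + (n-1)(17)]
2220 = n/2 × [58 + 17n - 17]
4440 = n × [41 + 17n]
17n² + (41)n - 4440 = 0
Discriminant: Δ = (41)² - 4(17)(-4440) = 1681 + 301920 = 303601
√Δ = 551
n = [-(41) + √Δ] / (2·17) = (-41 + 551) / 34 = 510 / 34 = 15
(The negative root is discarded since n must be a positive integer.)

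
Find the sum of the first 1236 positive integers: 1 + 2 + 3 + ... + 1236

Formula: ∑k = n(n+1)/2
= 1236×1237/2
= 1528932/2
= 764466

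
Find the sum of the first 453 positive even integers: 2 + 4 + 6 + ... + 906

Sum of first n even numbers = n(n+1)
= 453×454
= 205662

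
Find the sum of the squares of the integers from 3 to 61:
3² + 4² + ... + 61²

Use ∑_{k=1}^{n} k² = n(n+1)(2n+1)/6, then subtract the first 2 terms.
∑_{k=1}^{61} k² = 61×62×123/6 = 77531
∑_{k=1}^{2} k² = 2×3×5/6 = 5
∑_{k=3}^{61} k² = 77531 - 5 = 77526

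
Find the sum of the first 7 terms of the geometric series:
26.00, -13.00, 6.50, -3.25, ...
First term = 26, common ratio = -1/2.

Sₙ = a(1 - rⁿ) / (1 - r)
S_7 = 26(1 - (-1/2)^7) / (1 - (-1/2))
S_7 = 26(1 - (-1/128)) / (3/2)
S_7 = 559/32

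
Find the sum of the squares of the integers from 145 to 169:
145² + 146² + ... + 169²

Use ∑_{k=1}^{n} k² = n(n+1)(2n+1)/6, then subtract the first 144 terms.
∑_{k=1}^{169} k² = 169×170×339/6 = 1623245
∑_{k=1}^{144} k² = 144×145×289/6 = 1005720
∑_{k=145}^{169} k² = 1623245 - 1005720 = 617525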